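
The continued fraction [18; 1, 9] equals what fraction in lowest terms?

189/10

Fold from the inside: start with 9/1.
  1 + 1/9 = 10/9
  18 + 9/10 = 189/10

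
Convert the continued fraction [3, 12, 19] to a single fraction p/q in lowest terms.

706/229

Fold from the inside: start with 19/1.
  12 + 1/19 = 229/19
  3 + 19/229 = 706/229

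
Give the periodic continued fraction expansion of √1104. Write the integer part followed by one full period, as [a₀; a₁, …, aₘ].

[33; 4, 2, 2, 2, 4, 66]

a₀ = ⌊√1104⌋ = 33.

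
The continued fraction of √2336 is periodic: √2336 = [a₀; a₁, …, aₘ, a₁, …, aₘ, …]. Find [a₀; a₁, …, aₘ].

a₀ = ⌊√2336⌋ = 48.
With m₀=0, d₀=1 and mₖ₊₁ = dₖaₖ − mₖ, dₖ₊₁ = (n − mₖ₊₁²)/dₖ, aₖ₊₁ = ⌊(a₀+mₖ₊₁)/dₖ₊₁⌋:
  k=1: m=48, d=32, a=3
  k=2: m=48, d=1, a=96
d=1 and a=2a₀=96 at k=2, so the next step gives (m, d) = (48, 32) again — its k=1 value — and the period has length 2.

[48; 3, 96]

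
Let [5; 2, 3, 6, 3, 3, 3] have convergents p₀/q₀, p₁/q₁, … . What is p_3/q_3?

Using pₖ = aₖpₖ₋₁ + pₖ₋₂, qₖ = aₖqₖ₋₁ + qₖ₋₂ (with p₋₁=1, p₋₂=0, q₋₁=0, q₋₂=1):
  k=0: a=5, p=5, q=1
  k=1: a=2, p=11, q=2
  k=2: a=3, p=38, q=7
  k=3: a=6, p=239, q=44

239/44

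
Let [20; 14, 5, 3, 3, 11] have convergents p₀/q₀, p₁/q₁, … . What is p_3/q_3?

Using pₖ = aₖpₖ₋₁ + pₖ₋₂, qₖ = aₖqₖ₋₁ + qₖ₋₂ (with p₋₁=1, p₋₂=0, q₋₁=0, q₋₂=1):
  k=0: a=20, p=20, q=1
  k=1: a=14, p=281, q=14
  k=2: a=5, p=1425, q=71
  k=3: a=3, p=4556, q=227

4556/227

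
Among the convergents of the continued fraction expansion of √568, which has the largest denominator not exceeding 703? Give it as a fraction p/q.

6840/287

√568 = [23; 1, 4, 1, 46, …] (period length 4).
Convergents:
  p_0/q_0 = 23/1
  p_1/q_1 = 24/1
  p_2/q_2 = 119/5
  p_3/q_3 = 143/6
  p_4/q_4 = 6697/281
  p_5/q_5 = 6840/287
  p_6/q_6 = 34057/1429
q_5 = 287 ≤ 703 < 1429 = q_6, so the answer is 6840/287.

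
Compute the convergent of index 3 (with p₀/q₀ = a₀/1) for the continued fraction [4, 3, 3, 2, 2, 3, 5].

Using pₖ = aₖpₖ₋₁ + pₖ₋₂, qₖ = aₖqₖ₋₁ + qₖ₋₂ (with p₋₁=1, p₋₂=0, q₋₁=0, q₋₂=1):
  k=0: a=4, p=4, q=1
  k=1: a=3, p=13, q=3
  k=2: a=3, p=43, q=10
  k=3: a=2, p=99, q=23

99/23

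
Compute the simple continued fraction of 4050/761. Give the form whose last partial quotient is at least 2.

[5; 3, 9, 2, 2, 1, 3]

4050 = 5·761 + 245
761 = 3·245 + 26
245 = 9·26 + 11
26 = 2·11 + 4
11 = 2·4 + 3
4 = 1·3 + 1
3 = 3·1 + 0  (stop)
So 4050/761 = [5; 3, 9, 2, 2, 1, 3].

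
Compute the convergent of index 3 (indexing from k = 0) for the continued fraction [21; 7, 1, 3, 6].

655/31

Using pₖ = aₖpₖ₋₁ + pₖ₋₂, qₖ = aₖqₖ₋₁ + qₖ₋₂ (with p₋₁=1, p₋₂=0, q₋₁=0, q₋₂=1):
  k=0: a=21, p=21, q=1
  k=1: a=7, p=148, q=7
  k=2: a=1, p=169, q=8
  k=3: a=3, p=655, q=31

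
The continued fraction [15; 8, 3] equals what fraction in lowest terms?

378/25

Using pₖ = aₖpₖ₋₁ + pₖ₋₂ and qₖ = aₖqₖ₋₁ + qₖ₋₂:
  k=0: a=15, p=15, q=1
  k=1: a=8, p=121, q=8
  k=2: a=3, p=378, q=25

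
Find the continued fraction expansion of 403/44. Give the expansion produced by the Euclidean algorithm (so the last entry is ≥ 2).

403 = 9·44 + 7
44 = 6·7 + 2
7 = 3·2 + 1
2 = 2·1 + 0  (stop)
So 403/44 = [9; 6, 3, 2].

[9; 6, 3, 2]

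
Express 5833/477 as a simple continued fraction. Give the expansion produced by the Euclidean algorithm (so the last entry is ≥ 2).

[12; 4, 2, 1, 1, 1, 13]

5833 = 12·477 + 109
477 = 4·109 + 41
109 = 2·41 + 27
41 = 1·27 + 14
27 = 1·14 + 13
14 = 1·13 + 1
13 = 13·1 + 0  (stop)
So 5833/477 = [12; 4, 2, 1, 1, 1, 13].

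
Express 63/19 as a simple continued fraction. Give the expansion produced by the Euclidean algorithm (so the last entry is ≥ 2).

63 = 3×19 + 6
19 = 3×6 + 1
6 = 6×1 + 0  (stop)
So 63/19 = [3; 3, 6].

[3; 3, 6]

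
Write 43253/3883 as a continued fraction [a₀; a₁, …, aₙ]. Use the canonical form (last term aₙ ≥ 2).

43253 = 11*3883 + 540
3883 = 7*540 + 103
540 = 5*103 + 25
103 = 4*25 + 3
25 = 8*3 + 1
3 = 3*1 + 0  (stop)
So 43253/3883 = [11; 7, 5, 4, 8, 3].

[11; 7, 5, 4, 8, 3]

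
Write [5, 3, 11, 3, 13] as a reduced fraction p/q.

Fold from the inside: start with 13/1.
  3 + 1/13 = 40/13
  11 + 13/40 = 453/40
  3 + 40/453 = 1399/453
  5 + 453/1399 = 7448/1399

7448/1399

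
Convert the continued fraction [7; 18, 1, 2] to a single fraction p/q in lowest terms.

395/56

Using pₖ = aₖpₖ₋₁ + pₖ₋₂ and qₖ = aₖqₖ₋₁ + qₖ₋₂:
  k=0: a=7, p=7, q=1
  k=1: a=18, p=127, q=18
  k=2: a=1, p=134, q=19
  k=3: a=2, p=395, q=56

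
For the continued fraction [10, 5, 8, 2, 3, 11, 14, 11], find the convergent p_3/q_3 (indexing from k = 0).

Using pₖ = aₖpₖ₋₁ + pₖ₋₂, qₖ = aₖqₖ₋₁ + qₖ₋₂ (with p₋₁=1, p₋₂=0, q₋₁=0, q₋₂=1):
  k=0: a=10, p=10, q=1
  k=1: a=5, p=51, q=5
  k=2: a=8, p=418, q=41
  k=3: a=2, p=887, q=87

887/87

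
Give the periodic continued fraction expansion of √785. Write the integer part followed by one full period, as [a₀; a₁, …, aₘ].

[28; 56]

a₀ = ⌊√785⌋ = 28.
With m₀=0, d₀=1 and mₖ₊₁ = dₖaₖ − mₖ, dₖ₊₁ = (n − mₖ₊₁²)/dₖ, aₖ₊₁ = ⌊(a₀+mₖ₊₁)/dₖ₊₁⌋:
  k=1: m=28, d=1, a=56
d=1 and a=2a₀=56 at k=1, so the next step gives (m, d) = (28, 1) again — its k=1 value — and the period has length 1.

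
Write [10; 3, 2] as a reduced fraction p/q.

72/7

Using pₖ = aₖpₖ₋₁ + pₖ₋₂ and qₖ = aₖqₖ₋₁ + qₖ₋₂:
  k=0: a=10, p=10, q=1
  k=1: a=3, p=31, q=3
  k=2: a=2, p=72, q=7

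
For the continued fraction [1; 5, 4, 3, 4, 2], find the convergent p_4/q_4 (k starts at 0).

349/293

Using pₖ = aₖpₖ₋₁ + pₖ₋₂, qₖ = aₖqₖ₋₁ + qₖ₋₂ (with p₋₁=1, p₋₂=0, q₋₁=0, q₋₂=1):
  k=0: a=1, p=1, q=1
  k=1: a=5, p=6, q=5
  k=2: a=4, p=25, q=21
  k=3: a=3, p=81, q=68
  k=4: a=4, p=349, q=293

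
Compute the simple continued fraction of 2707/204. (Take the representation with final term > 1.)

[13; 3, 1, 2, 2, 3, 2]

2707 = 13×204 + 55
204 = 3×55 + 39
55 = 1×39 + 16
39 = 2×16 + 7
16 = 2×7 + 2
7 = 3×2 + 1
2 = 2×1 + 0  (stop)
So 2707/204 = [13; 3, 1, 2, 2, 3, 2].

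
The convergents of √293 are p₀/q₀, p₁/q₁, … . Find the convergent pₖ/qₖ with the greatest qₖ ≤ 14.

154/9

√293 = [17; 8, 1, 1, 8, 34, …] (period length 5).
Convergents:
  p_0/q_0 = 17/1
  p_1/q_1 = 137/8
  p_2/q_2 = 154/9
  p_3/q_3 = 291/17
q_2 = 9 ≤ 14 < 17 = q_3, so the answer is 154/9.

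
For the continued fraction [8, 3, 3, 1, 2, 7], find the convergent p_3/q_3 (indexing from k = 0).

108/13

Using pₖ = aₖpₖ₋₁ + pₖ₋₂, qₖ = aₖqₖ₋₁ + qₖ₋₂ (with p₋₁=1, p₋₂=0, q₋₁=0, q₋₂=1):
  k=0: a=8, p=8, q=1
  k=1: a=3, p=25, q=3
  k=2: a=3, p=83, q=10
  k=3: a=1, p=108, q=13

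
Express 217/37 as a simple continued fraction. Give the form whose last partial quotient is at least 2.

217 = 5*37 + 32
37 = 1*32 + 5
32 = 6*5 + 2
5 = 2*2 + 1
2 = 2*1 + 0  (stop)
So 217/37 = [5; 1, 6, 2, 2].

[5; 1, 6, 2, 2]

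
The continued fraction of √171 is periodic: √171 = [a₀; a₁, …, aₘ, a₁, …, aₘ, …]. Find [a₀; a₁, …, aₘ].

[13; 13, 26]

a₀ = ⌊√171⌋ = 13.
With m₀=0, d₀=1 and mₖ₊₁ = dₖaₖ − mₖ, dₖ₊₁ = (n − mₖ₊₁²)/dₖ, aₖ₊₁ = ⌊(a₀+mₖ₊₁)/dₖ₊₁⌋:
  k=1: m=13, d=2, a=13
  k=2: m=13, d=1, a=26
d=1 and a=2a₀=26 at k=2, so the next step gives (m, d) = (13, 2) again — its k=1 value — and the period has length 2.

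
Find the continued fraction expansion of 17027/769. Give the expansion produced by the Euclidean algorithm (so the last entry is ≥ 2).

[22; 7, 18, 6]

17027 = 22*769 + 109
769 = 7*109 + 6
109 = 18*6 + 1
6 = 6*1 + 0  (stop)
So 17027/769 = [22; 7, 18, 6].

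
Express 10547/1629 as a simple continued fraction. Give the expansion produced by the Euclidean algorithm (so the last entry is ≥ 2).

10547 = 6·1629 + 773
1629 = 2·773 + 83
773 = 9·83 + 26
83 = 3·26 + 5
26 = 5·5 + 1
5 = 5·1 + 0  (stop)
So 10547/1629 = [6; 2, 9, 3, 5, 5].

[6; 2, 9, 3, 5, 5]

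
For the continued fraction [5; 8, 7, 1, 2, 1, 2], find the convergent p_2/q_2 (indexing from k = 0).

Using pₖ = aₖpₖ₋₁ + pₖ₋₂, qₖ = aₖqₖ₋₁ + qₖ₋₂ (with p₋₁=1, p₋₂=0, q₋₁=0, q₋₂=1):
  k=0: a=5, p=5, q=1
  k=1: a=8, p=41, q=8
  k=2: a=7, p=292, q=57

292/57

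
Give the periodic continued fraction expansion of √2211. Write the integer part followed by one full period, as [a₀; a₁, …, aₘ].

[47; 47, 94]

a₀ = ⌊√2211⌋ = 47.
With m₀=0, d₀=1 and mₖ₊₁ = dₖaₖ − mₖ, dₖ₊₁ = (n − mₖ₊₁²)/dₖ, aₖ₊₁ = ⌊(a₀+mₖ₊₁)/dₖ₊₁⌋:
  k=1: m=47, d=2, a=47
  k=2: m=47, d=1, a=94
d=1 and a=2a₀=94 at k=2, so the next step gives (m, d) = (47, 2) again — its k=1 value — and the period has length 2.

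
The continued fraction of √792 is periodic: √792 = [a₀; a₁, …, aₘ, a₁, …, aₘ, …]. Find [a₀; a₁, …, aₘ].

a₀ = ⌊√792⌋ = 28.
With m₀=0, d₀=1 and mₖ₊₁ = dₖaₖ − mₖ, dₖ₊₁ = (n − mₖ₊₁²)/dₖ, aₖ₊₁ = ⌊(a₀+mₖ₊₁)/dₖ₊₁⌋:
  k=1: m=28, d=8, a=7
  k=2: m=28, d=1, a=56
d=1 and a=2a₀=56 at k=2, so the next step gives (m, d) = (28, 8) again — its k=1 value — and the period has length 2.

[28; 7, 56]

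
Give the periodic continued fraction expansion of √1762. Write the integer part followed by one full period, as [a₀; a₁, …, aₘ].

[41; 1, 40, 1, 82]

a₀ = ⌊√1762⌋ = 41.
With m₀=0, d₀=1 and mₖ₊₁ = dₖaₖ − mₖ, dₖ₊₁ = (n − mₖ₊₁²)/dₖ, aₖ₊₁ = ⌊(a₀+mₖ₊₁)/dₖ₊₁⌋:
  k=1: m=41, d=81, a=1
  k=2: m=40, d=2, a=40
  k=3: m=40, d=81, a=1
  k=4: m=41, d=1, a=82
d=1 and a=2a₀=82 at k=4, so the next step gives (m, d) = (41, 81) again — its k=1 value — and the period has length 4.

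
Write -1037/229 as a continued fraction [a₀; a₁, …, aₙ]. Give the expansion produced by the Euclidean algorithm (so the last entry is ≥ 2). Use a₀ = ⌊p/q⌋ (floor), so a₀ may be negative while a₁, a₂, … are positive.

-1037 = -5*229 + 108
229 = 2*108 + 13
108 = 8*13 + 4
13 = 3*4 + 1
4 = 4*1 + 0  (stop)
So -1037/229 = [-5; 2, 8, 3, 4].

[-5; 2, 8, 3, 4]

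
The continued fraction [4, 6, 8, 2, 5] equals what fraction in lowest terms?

2369/569

Fold from the inside: start with 5/1.
  2 + 1/5 = 11/5
  8 + 5/11 = 93/11
  6 + 11/93 = 569/93
  4 + 93/569 = 2369/569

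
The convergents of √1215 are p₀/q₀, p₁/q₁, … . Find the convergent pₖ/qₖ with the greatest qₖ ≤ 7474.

√1215 = [34; 1, 5, 1, 68, …] (period length 4).
Convergents:
  p_0/q_0 = 34/1
  p_1/q_1 = 35/1
  p_2/q_2 = 209/6
  p_3/q_3 = 244/7
  p_4/q_4 = 16801/482
  p_5/q_5 = 17045/489
  p_6/q_6 = 102026/2927
  p_7/q_7 = 119071/3416
  p_8/q_8 = 8198854/235215
q_7 = 3416 ≤ 7474 < 235215 = q_8, so the answer is 119071/3416.

119071/3416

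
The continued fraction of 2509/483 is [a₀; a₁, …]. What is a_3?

2509 = 5·483 + 94   →  a_0 = 5
483 = 5·94 + 13   →  a_1 = 5
94 = 7·13 + 3   →  a_2 = 7
13 = 4·3 + 1   →  a_3 = 4

4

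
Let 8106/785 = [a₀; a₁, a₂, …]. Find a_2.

15

8106 = 10·785 + 256   →  a_0 = 10
785 = 3·256 + 17   →  a_1 = 3
256 = 15·17 + 1   →  a_2 = 15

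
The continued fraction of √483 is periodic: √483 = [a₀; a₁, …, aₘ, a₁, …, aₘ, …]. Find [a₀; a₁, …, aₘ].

[21; 1, 42]

a₀ = ⌊√483⌋ = 21.
With m₀=0, d₀=1 and mₖ₊₁ = dₖaₖ − mₖ, dₖ₊₁ = (n − mₖ₊₁²)/dₖ, aₖ₊₁ = ⌊(a₀+mₖ₊₁)/dₖ₊₁⌋:
  k=1: m=21, d=42, a=1
  k=2: m=21, d=1, a=42
d=1 and a=2a₀=42 at k=2, so the next step gives (m, d) = (21, 42) again — its k=1 value — and the period has length 2.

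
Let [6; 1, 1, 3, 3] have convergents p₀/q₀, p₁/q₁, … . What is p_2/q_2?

13/2

Using pₖ = aₖpₖ₋₁ + pₖ₋₂, qₖ = aₖqₖ₋₁ + qₖ₋₂ (with p₋₁=1, p₋₂=0, q₋₁=0, q₋₂=1):
  k=0: a=6, p=6, q=1
  k=1: a=1, p=7, q=1
  k=2: a=1, p=13, q=2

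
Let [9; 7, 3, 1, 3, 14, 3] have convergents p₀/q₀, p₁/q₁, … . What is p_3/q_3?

265/29

Using pₖ = aₖpₖ₋₁ + pₖ₋₂, qₖ = aₖqₖ₋₁ + qₖ₋₂ (with p₋₁=1, p₋₂=0, q₋₁=0, q₋₂=1):
  k=0: a=9, p=9, q=1
  k=1: a=7, p=64, q=7
  k=2: a=3, p=201, q=22
  k=3: a=1, p=265, q=29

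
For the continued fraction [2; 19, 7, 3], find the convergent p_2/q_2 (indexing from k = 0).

275/134

Using pₖ = aₖpₖ₋₁ + pₖ₋₂, qₖ = aₖqₖ₋₁ + qₖ₋₂ (with p₋₁=1, p₋₂=0, q₋₁=0, q₋₂=1):
  k=0: a=2, p=2, q=1
  k=1: a=19, p=39, q=19
  k=2: a=7, p=275, q=134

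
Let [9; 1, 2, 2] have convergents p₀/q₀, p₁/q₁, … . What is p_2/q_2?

Using pₖ = aₖpₖ₋₁ + pₖ₋₂, qₖ = aₖqₖ₋₁ + qₖ₋₂ (with p₋₁=1, p₋₂=0, q₋₁=0, q₋₂=1):
  k=0: a=9, p=9, q=1
  k=1: a=1, p=10, q=1
  k=2: a=2, p=29, q=3

29/3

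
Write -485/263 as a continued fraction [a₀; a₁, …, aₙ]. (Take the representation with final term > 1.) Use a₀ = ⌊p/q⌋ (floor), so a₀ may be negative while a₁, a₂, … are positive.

-485 = -2*263 + 41
263 = 6*41 + 17
41 = 2*17 + 7
17 = 2*7 + 3
7 = 2*3 + 1
3 = 3*1 + 0  (stop)
So -485/263 = [-2; 6, 2, 2, 2, 3].

[-2; 6, 2, 2, 2, 3]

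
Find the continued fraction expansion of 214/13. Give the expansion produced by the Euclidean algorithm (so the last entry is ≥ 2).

[16; 2, 6]

214 = 16*13 + 6
13 = 2*6 + 1
6 = 6*1 + 0  (stop)
So 214/13 = [16; 2, 6].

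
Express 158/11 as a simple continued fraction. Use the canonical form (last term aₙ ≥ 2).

[14; 2, 1, 3]

158 = 14×11 + 4
11 = 2×4 + 3
4 = 1×3 + 1
3 = 3×1 + 0  (stop)
So 158/11 = [14; 2, 1, 3].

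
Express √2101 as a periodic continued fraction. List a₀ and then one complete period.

a₀ = ⌊√2101⌋ = 45.
With m₀=0, d₀=1 and mₖ₊₁ = dₖaₖ − mₖ, dₖ₊₁ = (n − mₖ₊₁²)/dₖ, aₖ₊₁ = ⌊(a₀+mₖ₊₁)/dₖ₊₁⌋:
  k=1: m=45, d=76, a=1
  k=2: m=31, d=15, a=5
  k=3: m=44, d=11, a=8
  k=4: m=44, d=15, a=5
  k=5: m=31, d=76, a=1
  k=6: m=45, d=1, a=90
d=1 and a=2a₀=90 at k=6, so the next step gives (m, d) = (45, 76) again — its k=1 value — and the period has length 6.

[45; 1, 5, 8, 5, 1, 90]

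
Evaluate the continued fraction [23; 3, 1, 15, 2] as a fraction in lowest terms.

Fold from the inside: start with 2/1.
  15 + 1/2 = 31/2
  1 + 2/31 = 33/31
  3 + 31/33 = 130/33
  23 + 33/130 = 3023/130

3023/130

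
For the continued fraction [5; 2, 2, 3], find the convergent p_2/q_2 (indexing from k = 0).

27/5

Using pₖ = aₖpₖ₋₁ + pₖ₋₂, qₖ = aₖqₖ₋₁ + qₖ₋₂ (with p₋₁=1, p₋₂=0, q₋₁=0, q₋₂=1):
  k=0: a=5, p=5, q=1
  k=1: a=2, p=11, q=2
  k=2: a=2, p=27, q=5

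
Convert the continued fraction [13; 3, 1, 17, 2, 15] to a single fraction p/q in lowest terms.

29966/2261

Fold from the inside: start with 15/1.
  2 + 1/15 = 31/15
  17 + 15/31 = 542/31
  1 + 31/542 = 573/542
  3 + 542/573 = 2261/573
  13 + 573/2261 = 29966/2261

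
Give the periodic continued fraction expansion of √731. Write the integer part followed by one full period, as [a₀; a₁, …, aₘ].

[27; 27, 54]

a₀ = ⌊√731⌋ = 27.
With m₀=0, d₀=1 and mₖ₊₁ = dₖaₖ − mₖ, dₖ₊₁ = (n − mₖ₊₁²)/dₖ, aₖ₊₁ = ⌊(a₀+mₖ₊₁)/dₖ₊₁⌋:
  k=1: m=27, d=2, a=27
  k=2: m=27, d=1, a=54
d=1 and a=2a₀=54 at k=2, so the next step gives (m, d) = (27, 2) again — its k=1 value — and the period has length 2.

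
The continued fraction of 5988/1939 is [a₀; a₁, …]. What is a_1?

11

5988 = 3·1939 + 171   →  a_0 = 3
1939 = 11·171 + 58   →  a_1 = 11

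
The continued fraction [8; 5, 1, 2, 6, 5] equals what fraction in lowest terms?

Fold from the inside: start with 5/1.
  6 + 1/5 = 31/5
  2 + 5/31 = 67/31
  1 + 31/67 = 98/67
  5 + 67/98 = 557/98
  8 + 98/557 = 4554/557

4554/557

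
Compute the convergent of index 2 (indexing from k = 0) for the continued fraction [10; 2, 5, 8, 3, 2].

115/11

Using pₖ = aₖpₖ₋₁ + pₖ₋₂, qₖ = aₖqₖ₋₁ + qₖ₋₂ (with p₋₁=1, p₋₂=0, q₋₁=0, q₋₂=1):
  k=0: a=10, p=10, q=1
  k=1: a=2, p=21, q=2
  k=2: a=5, p=115, q=11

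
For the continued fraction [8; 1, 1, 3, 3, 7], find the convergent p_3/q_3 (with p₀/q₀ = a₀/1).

Using pₖ = aₖpₖ₋₁ + pₖ₋₂, qₖ = aₖqₖ₋₁ + qₖ₋₂ (with p₋₁=1, p₋₂=0, q₋₁=0, q₋₂=1):
  k=0: a=8, p=8, q=1
  k=1: a=1, p=9, q=1
  k=2: a=1, p=17, q=2
  k=3: a=3, p=60, q=7

60/7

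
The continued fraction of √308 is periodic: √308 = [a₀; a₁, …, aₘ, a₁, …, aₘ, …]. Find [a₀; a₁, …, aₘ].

[17; 1, 1, 4, 1, 1, 34]

a₀ = ⌊√308⌋ = 17.
With m₀=0, d₀=1 and mₖ₊₁ = dₖaₖ − mₖ, dₖ₊₁ = (n − mₖ₊₁²)/dₖ, aₖ₊₁ = ⌊(a₀+mₖ₊₁)/dₖ₊₁⌋:
  k=1: m=17, d=19, a=1
  k=2: m=2, d=16, a=1
  k=3: m=14, d=7, a=4
  k=4: m=14, d=16, a=1
  k=5: m=2, d=19, a=1
  k=6: m=17, d=1, a=34
d=1 and a=2a₀=34 at k=6, so the next step gives (m, d) = (17, 19) again — its k=1 value — and the period has length 6.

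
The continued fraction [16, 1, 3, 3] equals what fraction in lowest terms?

218/13

Fold from the inside: start with 3/1.
  3 + 1/3 = 10/3
  1 + 3/10 = 13/10
  16 + 10/13 = 218/13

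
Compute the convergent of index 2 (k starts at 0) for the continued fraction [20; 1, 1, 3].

Using pₖ = aₖpₖ₋₁ + pₖ₋₂, qₖ = aₖqₖ₋₁ + qₖ₋₂ (with p₋₁=1, p₋₂=0, q₋₁=0, q₋₂=1):
  k=0: a=20, p=20, q=1
  k=1: a=1, p=21, q=1
  k=2: a=1, p=41, q=2

41/2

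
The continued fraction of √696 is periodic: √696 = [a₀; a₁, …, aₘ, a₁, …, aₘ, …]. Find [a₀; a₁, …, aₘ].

[26; 2, 1, 1, 1, 1, 1, 2, 52]

a₀ = ⌊√696⌋ = 26.
With m₀=0, d₀=1 and mₖ₊₁ = dₖaₖ − mₖ, dₖ₊₁ = (n − mₖ₊₁²)/dₖ, aₖ₊₁ = ⌊(a₀+mₖ₊₁)/dₖ₊₁⌋:
  k=1: m=26, d=20, a=2
  k=2: m=14, d=25, a=1
  k=3: m=11, d=23, a=1
  k=4: m=12, d=24, a=1
  k=5: m=12, d=23, a=1
  k=6: m=11, d=25, a=1
  k=7: m=14, d=20, a=2
  k=8: m=26, d=1, a=52
d=1 and a=2a₀=52 at k=8, so the next step gives (m, d) = (26, 20) again — its k=1 value — and the period has length 8.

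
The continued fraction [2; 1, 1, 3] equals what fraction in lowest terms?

18/7

Using pₖ = aₖpₖ₋₁ + pₖ₋₂ and qₖ = aₖqₖ₋₁ + qₖ₋₂:
  k=0: a=2, p=2, q=1
  k=1: a=1, p=3, q=1
  k=2: a=1, p=5, q=2
  k=3: a=3, p=18, q=7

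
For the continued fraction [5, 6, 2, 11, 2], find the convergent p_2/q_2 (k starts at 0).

67/13

Using pₖ = aₖpₖ₋₁ + pₖ₋₂, qₖ = aₖqₖ₋₁ + qₖ₋₂ (with p₋₁=1, p₋₂=0, q₋₁=0, q₋₂=1):
  k=0: a=5, p=5, q=1
  k=1: a=6, p=31, q=6
  k=2: a=2, p=67, q=13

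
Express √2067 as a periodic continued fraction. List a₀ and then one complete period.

[45; 2, 6, 2, 90]

a₀ = ⌊√2067⌋ = 45.
With m₀=0, d₀=1 and mₖ₊₁ = dₖaₖ − mₖ, dₖ₊₁ = (n − mₖ₊₁²)/dₖ, aₖ₊₁ = ⌊(a₀+mₖ₊₁)/dₖ₊₁⌋:
  k=1: m=45, d=42, a=2
  k=2: m=39, d=13, a=6
  k=3: m=39, d=42, a=2
  k=4: m=45, d=1, a=90
d=1 and a=2a₀=90 at k=4, so the next step gives (m, d) = (45, 42) again — its k=1 value — and the period has length 4.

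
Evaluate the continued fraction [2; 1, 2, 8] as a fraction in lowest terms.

Fold from the inside: start with 8/1.
  2 + 1/8 = 17/8
  1 + 8/17 = 25/17
  2 + 17/25 = 67/25

67/25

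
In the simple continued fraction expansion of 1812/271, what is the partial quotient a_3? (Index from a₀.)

5

1812 = 6·271 + 186   →  a_0 = 6
271 = 1·186 + 85   →  a_1 = 1
186 = 2·85 + 16   →  a_2 = 2
85 = 5·16 + 5   →  a_3 = 5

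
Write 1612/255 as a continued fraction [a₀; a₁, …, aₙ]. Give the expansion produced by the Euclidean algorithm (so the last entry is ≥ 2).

[6; 3, 9, 9]

1612 = 6·255 + 82
255 = 3·82 + 9
82 = 9·9 + 1
9 = 9·1 + 0  (stop)
So 1612/255 = [6; 3, 9, 9].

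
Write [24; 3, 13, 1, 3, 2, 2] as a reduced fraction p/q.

22647/931

Fold from the inside: start with 2/1.
  2 + 1/2 = 5/2
  3 + 2/5 = 17/5
  1 + 5/17 = 22/17
  13 + 17/22 = 303/22
  3 + 22/303 = 931/303
  24 + 303/931 = 22647/931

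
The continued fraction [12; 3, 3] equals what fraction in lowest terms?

123/10

Fold from the inside: start with 3/1.
  3 + 1/3 = 10/3
  12 + 3/10 = 123/10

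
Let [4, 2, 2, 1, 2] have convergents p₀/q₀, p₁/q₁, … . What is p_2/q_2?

Using pₖ = aₖpₖ₋₁ + pₖ₋₂, qₖ = aₖqₖ₋₁ + qₖ₋₂ (with p₋₁=1, p₋₂=0, q₋₁=0, q₋₂=1):
  k=0: a=4, p=4, q=1
  k=1: a=2, p=9, q=2
  k=2: a=2, p=22, q=5

22/5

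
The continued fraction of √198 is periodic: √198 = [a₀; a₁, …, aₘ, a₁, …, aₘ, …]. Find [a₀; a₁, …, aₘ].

[14; 14, 28]

a₀ = ⌊√198⌋ = 14.
With m₀=0, d₀=1 and mₖ₊₁ = dₖaₖ − mₖ, dₖ₊₁ = (n − mₖ₊₁²)/dₖ, aₖ₊₁ = ⌊(a₀+mₖ₊₁)/dₖ₊₁⌋:
  k=1: m=14, d=2, a=14
  k=2: m=14, d=1, a=28
d=1 and a=2a₀=28 at k=2, so the next step gives (m, d) = (14, 2) again — its k=1 value — and the period has length 2.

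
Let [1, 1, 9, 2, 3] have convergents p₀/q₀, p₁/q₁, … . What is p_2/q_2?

Using pₖ = aₖpₖ₋₁ + pₖ₋₂, qₖ = aₖqₖ₋₁ + qₖ₋₂ (with p₋₁=1, p₋₂=0, q₋₁=0, q₋₂=1):
  k=0: a=1, p=1, q=1
  k=1: a=1, p=2, q=1
  k=2: a=9, p=19, q=10

19/10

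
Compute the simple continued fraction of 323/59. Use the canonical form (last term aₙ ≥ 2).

323 = 5×59 + 28
59 = 2×28 + 3
28 = 9×3 + 1
3 = 3×1 + 0  (stop)
So 323/59 = [5; 2, 9, 3].

[5; 2, 9, 3]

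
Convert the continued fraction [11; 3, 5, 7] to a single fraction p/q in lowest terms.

1301/115

Fold from the inside: start with 7/1.
  5 + 1/7 = 36/7
  3 + 7/36 = 115/36
  11 + 36/115 = 1301/115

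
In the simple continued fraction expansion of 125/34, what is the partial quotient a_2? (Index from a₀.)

2

125 = 3·34 + 23   →  a_0 = 3
34 = 1·23 + 11   →  a_1 = 1
23 = 2·11 + 1   →  a_2 = 2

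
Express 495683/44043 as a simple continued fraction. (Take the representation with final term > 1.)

495683 = 11×44043 + 11210
44043 = 3×11210 + 10413
11210 = 1×10413 + 797
10413 = 13×797 + 52
797 = 15×52 + 17
52 = 3×17 + 1
17 = 17×1 + 0  (stop)
So 495683/44043 = [11; 3, 1, 13, 15, 3, 17].

[11; 3, 1, 13, 15, 3, 17]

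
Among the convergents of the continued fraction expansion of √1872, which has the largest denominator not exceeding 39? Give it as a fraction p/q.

649/15

√1872 = [43; 3, 1, 3, 86, …] (period length 4).
Convergents:
  p_0/q_0 = 43/1
  p_1/q_1 = 130/3
  p_2/q_2 = 173/4
  p_3/q_3 = 649/15
  p_4/q_4 = 55987/1294
q_3 = 15 ≤ 39 < 1294 = q_4, so the answer is 649/15.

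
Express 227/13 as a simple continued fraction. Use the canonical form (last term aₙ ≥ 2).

[17; 2, 6]

227 = 17*13 + 6
13 = 2*6 + 1
6 = 6*1 + 0  (stop)
So 227/13 = [17; 2, 6].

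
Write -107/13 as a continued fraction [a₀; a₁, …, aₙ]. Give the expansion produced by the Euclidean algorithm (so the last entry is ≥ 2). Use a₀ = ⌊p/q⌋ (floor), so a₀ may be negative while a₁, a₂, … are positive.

-107 = -9·13 + 10
13 = 1·10 + 3
10 = 3·3 + 1
3 = 3·1 + 0  (stop)
So -107/13 = [-9; 1, 3, 3].

[-9; 1, 3, 3]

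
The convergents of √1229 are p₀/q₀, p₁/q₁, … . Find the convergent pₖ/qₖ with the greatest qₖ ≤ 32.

631/18

√1229 = [35; 17, 1, 1, 17, 70, …] (period length 5).
Convergents:
  p_0/q_0 = 35/1
  p_1/q_1 = 596/17
  p_2/q_2 = 631/18
  p_3/q_3 = 1227/35
q_2 = 18 ≤ 32 < 35 = q_3, so the answer is 631/18.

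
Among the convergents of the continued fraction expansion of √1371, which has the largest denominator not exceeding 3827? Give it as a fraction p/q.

101417/2739

√1371 = [37; 37, 74, …] (period length 2).
Convergents:
  p_0/q_0 = 37/1
  p_1/q_1 = 1370/37
  p_2/q_2 = 101417/2739
  p_3/q_3 = 3753799/101380
q_2 = 2739 ≤ 3827 < 101380 = q_3, so the answer is 101417/2739.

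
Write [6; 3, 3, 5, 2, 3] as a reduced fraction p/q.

2527/401

Using pₖ = aₖpₖ₋₁ + pₖ₋₂ and qₖ = aₖqₖ₋₁ + qₖ₋₂:
  k=0: a=6, p=6, q=1
  k=1: a=3, p=19, q=3
  k=2: a=3, p=63, q=10
  k=3: a=5, p=334, q=53
  k=4: a=2, p=731, q=116
  k=5: a=3, p=2527, q=401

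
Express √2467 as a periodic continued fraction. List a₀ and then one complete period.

[49; 1, 2, 49, 2, 1, 98]

a₀ = ⌊√2467⌋ = 49.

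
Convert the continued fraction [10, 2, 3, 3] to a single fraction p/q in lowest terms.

240/23

Using pₖ = aₖpₖ₋₁ + pₖ₋₂ and qₖ = aₖqₖ₋₁ + qₖ₋₂:
  k=0: a=10, p=10, q=1
  k=1: a=2, p=21, q=2
  k=2: a=3, p=73, q=7
  k=3: a=3, p=240, q=23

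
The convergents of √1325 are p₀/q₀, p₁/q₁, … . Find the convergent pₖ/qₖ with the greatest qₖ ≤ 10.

182/5

√1325 = [36; 2, 2, 72, …] (period length 3).
Convergents:
  p_0/q_0 = 36/1
  p_1/q_1 = 73/2
  p_2/q_2 = 182/5
  p_3/q_3 = 13177/362
q_2 = 5 ≤ 10 < 362 = q_3, so the answer is 182/5.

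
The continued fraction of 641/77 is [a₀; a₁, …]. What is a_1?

641 = 8·77 + 25   →  a_0 = 8
77 = 3·25 + 2   →  a_1 = 3

3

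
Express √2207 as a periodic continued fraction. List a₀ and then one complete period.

a₀ = ⌊√2207⌋ = 46.
With m₀=0, d₀=1 and mₖ₊₁ = dₖaₖ − mₖ, dₖ₊₁ = (n − mₖ₊₁²)/dₖ, aₖ₊₁ = ⌊(a₀+mₖ₊₁)/dₖ₊₁⌋:
  k=1: m=46, d=91, a=1
  k=2: m=45, d=2, a=45
  k=3: m=45, d=91, a=1
  k=4: m=46, d=1, a=92
d=1 and a=2a₀=92 at k=4, so the next step gives (m, d) = (46, 91) again — its k=1 value — and the period has length 4.

[46; 1, 45, 1, 92]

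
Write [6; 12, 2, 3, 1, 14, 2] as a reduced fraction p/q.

20807/3422

Fold from the inside: start with 2/1.
  14 + 1/2 = 29/2
  1 + 2/29 = 31/29
  3 + 29/31 = 122/31
  2 + 31/122 = 275/122
  12 + 122/275 = 3422/275
  6 + 275/3422 = 20807/3422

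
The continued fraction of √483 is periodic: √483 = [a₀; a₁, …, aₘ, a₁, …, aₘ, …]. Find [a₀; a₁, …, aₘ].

[21; 1, 42]

a₀ = ⌊√483⌋ = 21.
With m₀=0, d₀=1 and mₖ₊₁ = dₖaₖ − mₖ, dₖ₊₁ = (n − mₖ₊₁²)/dₖ, aₖ₊₁ = ⌊(a₀+mₖ₊₁)/dₖ₊₁⌋:
  k=1: m=21, d=42, a=1
  k=2: m=21, d=1, a=42
d=1 and a=2a₀=42 at k=2, so the next step gives (m, d) = (21, 42) again — its k=1 value — and the period has length 2.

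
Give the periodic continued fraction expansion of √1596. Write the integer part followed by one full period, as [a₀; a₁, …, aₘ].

[39; 1, 18, 1, 78]

a₀ = ⌊√1596⌋ = 39.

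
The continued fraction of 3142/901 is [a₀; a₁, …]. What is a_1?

2

3142 = 3·901 + 439   →  a_0 = 3
901 = 2·439 + 23   →  a_1 = 2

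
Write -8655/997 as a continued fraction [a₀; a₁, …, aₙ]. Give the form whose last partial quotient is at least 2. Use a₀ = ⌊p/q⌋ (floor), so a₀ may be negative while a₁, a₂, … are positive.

[-9; 3, 7, 2, 1, 1, 8]

-8655 = -9·997 + 318
997 = 3·318 + 43
318 = 7·43 + 17
43 = 2·17 + 9
17 = 1·9 + 8
9 = 1·8 + 1
8 = 8·1 + 0  (stop)
So -8655/997 = [-9; 3, 7, 2, 1, 1, 8].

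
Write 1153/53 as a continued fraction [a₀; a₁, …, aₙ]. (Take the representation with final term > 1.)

1153 = 21*53 + 40
53 = 1*40 + 13
40 = 3*13 + 1
13 = 13*1 + 0  (stop)
So 1153/53 = [21; 1, 3, 13].

[21; 1, 3, 13]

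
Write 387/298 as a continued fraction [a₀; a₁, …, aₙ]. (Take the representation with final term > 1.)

[1; 3, 2, 1, 6, 1, 3]

387 = 1*298 + 89
298 = 3*89 + 31
89 = 2*31 + 27
31 = 1*27 + 4
27 = 6*4 + 3
4 = 1*3 + 1
3 = 3*1 + 0  (stop)
So 387/298 = [1; 3, 2, 1, 6, 1, 3].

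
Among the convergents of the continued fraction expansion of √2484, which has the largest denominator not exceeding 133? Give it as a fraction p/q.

√2484 = [49; 1, 5, 4, 5, 1, 98, …] (period length 6).
Convergents:
  p_0/q_0 = 49/1
  p_1/q_1 = 50/1
  p_2/q_2 = 299/6
  p_3/q_3 = 1246/25
  p_4/q_4 = 6529/131
  p_5/q_5 = 7775/156
q_4 = 131 ≤ 133 < 156 = q_5, so the answer is 6529/131.

6529/131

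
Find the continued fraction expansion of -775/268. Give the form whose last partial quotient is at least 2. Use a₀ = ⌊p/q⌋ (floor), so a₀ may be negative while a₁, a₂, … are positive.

-775 = -3×268 + 29
268 = 9×29 + 7
29 = 4×7 + 1
7 = 7×1 + 0  (stop)
So -775/268 = [-3; 9, 4, 7].

[-3; 9, 4, 7]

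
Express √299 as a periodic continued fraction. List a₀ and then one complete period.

a₀ = ⌊√299⌋ = 17.

[17; 3, 2, 3, 34]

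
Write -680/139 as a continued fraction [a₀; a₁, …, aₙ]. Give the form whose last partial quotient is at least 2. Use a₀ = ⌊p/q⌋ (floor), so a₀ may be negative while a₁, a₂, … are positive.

[-5; 9, 3, 1, 3]

-680 = -5×139 + 15
139 = 9×15 + 4
15 = 3×4 + 3
4 = 1×3 + 1
3 = 3×1 + 0  (stop)
So -680/139 = [-5; 9, 3, 1, 3].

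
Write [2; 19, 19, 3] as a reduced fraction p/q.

2268/1105

Fold from the inside: start with 3/1.
  19 + 1/3 = 58/3
  19 + 3/58 = 1105/58
  2 + 58/1105 = 2268/1105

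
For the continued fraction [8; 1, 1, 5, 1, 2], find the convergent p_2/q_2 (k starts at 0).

Using pₖ = aₖpₖ₋₁ + pₖ₋₂, qₖ = aₖqₖ₋₁ + qₖ₋₂ (with p₋₁=1, p₋₂=0, q₋₁=0, q₋₂=1):
  k=0: a=8, p=8, q=1
  k=1: a=1, p=9, q=1
  k=2: a=1, p=17, q=2

17/2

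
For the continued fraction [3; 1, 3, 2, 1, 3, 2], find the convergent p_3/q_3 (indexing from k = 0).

Using pₖ = aₖpₖ₋₁ + pₖ₋₂, qₖ = aₖqₖ₋₁ + qₖ₋₂ (with p₋₁=1, p₋₂=0, q₋₁=0, q₋₂=1):
  k=0: a=3, p=3, q=1
  k=1: a=1, p=4, q=1
  k=2: a=3, p=15, q=4
  k=3: a=2, p=34, q=9

34/9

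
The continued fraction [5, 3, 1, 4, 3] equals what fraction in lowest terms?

321/61

Fold from the inside: start with 3/1.
  4 + 1/3 = 13/3
  1 + 3/13 = 16/13
  3 + 13/16 = 61/16
  5 + 16/61 = 321/61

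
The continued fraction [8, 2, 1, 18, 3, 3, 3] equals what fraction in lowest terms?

Fold from the inside: start with 3/1.
  3 + 1/3 = 10/3
  3 + 3/10 = 33/10
  18 + 10/33 = 604/33
  1 + 33/604 = 637/604
  2 + 604/637 = 1878/637
  8 + 637/1878 = 15661/1878

15661/1878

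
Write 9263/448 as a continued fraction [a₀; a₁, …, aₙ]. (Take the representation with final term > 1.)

[20; 1, 2, 11, 6, 2]

9263 = 20·448 + 303
448 = 1·303 + 145
303 = 2·145 + 13
145 = 11·13 + 2
13 = 6·2 + 1
2 = 2·1 + 0  (stop)
So 9263/448 = [20; 1, 2, 11, 6, 2].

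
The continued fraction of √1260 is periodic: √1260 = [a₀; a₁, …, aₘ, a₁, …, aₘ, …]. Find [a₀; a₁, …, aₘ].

[35; 2, 70]

a₀ = ⌊√1260⌋ = 35.
With m₀=0, d₀=1 and mₖ₊₁ = dₖaₖ − mₖ, dₖ₊₁ = (n − mₖ₊₁²)/dₖ, aₖ₊₁ = ⌊(a₀+mₖ₊₁)/dₖ₊₁⌋:
  k=1: m=35, d=35, a=2
  k=2: m=35, d=1, a=70
d=1 and a=2a₀=70 at k=2, so the next step gives (m, d) = (35, 35) again — its k=1 value — and the period has length 2.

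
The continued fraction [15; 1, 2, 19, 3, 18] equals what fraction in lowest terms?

50841/3244

Using pₖ = aₖpₖ₋₁ + pₖ₋₂ and qₖ = aₖqₖ₋₁ + qₖ₋₂:
  k=0: a=15, p=15, q=1
  k=1: a=1, p=16, q=1
  k=2: a=2, p=47, q=3
  k=3: a=19, p=909, q=58
  k=4: a=3, p=2774, q=177
  k=5: a=18, p=50841, q=3244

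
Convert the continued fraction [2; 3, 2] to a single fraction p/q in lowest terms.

16/7

Using pₖ = aₖpₖ₋₁ + pₖ₋₂ and qₖ = aₖqₖ₋₁ + qₖ₋₂:
  k=0: a=2, p=2, q=1
  k=1: a=3, p=7, q=3
  k=2: a=2, p=16, q=7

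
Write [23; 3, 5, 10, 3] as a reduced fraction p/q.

11773/505

Using pₖ = aₖpₖ₋₁ + pₖ₋₂ and qₖ = aₖqₖ₋₁ + qₖ₋₂:
  k=0: a=23, p=23, q=1
  k=1: a=3, p=70, q=3
  k=2: a=5, p=373, q=16
  k=3: a=10, p=3800, q=163
  k=4: a=3, p=11773, q=505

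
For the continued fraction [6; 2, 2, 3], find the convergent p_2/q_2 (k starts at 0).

32/5

Using pₖ = aₖpₖ₋₁ + pₖ₋₂, qₖ = aₖqₖ₋₁ + qₖ₋₂ (with p₋₁=1, p₋₂=0, q₋₁=0, q₋₂=1):
  k=0: a=6, p=6, q=1
  k=1: a=2, p=13, q=2
  k=2: a=2, p=32, q=5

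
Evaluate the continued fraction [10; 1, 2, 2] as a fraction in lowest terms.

75/7

Using pₖ = aₖpₖ₋₁ + pₖ₋₂ and qₖ = aₖqₖ₋₁ + qₖ₋₂:
  k=0: a=10, p=10, q=1
  k=1: a=1, p=11, q=1
  k=2: a=2, p=32, q=3
  k=3: a=2, p=75, q=7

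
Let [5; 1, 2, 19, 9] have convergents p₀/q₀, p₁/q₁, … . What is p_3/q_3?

Using pₖ = aₖpₖ₋₁ + pₖ₋₂, qₖ = aₖqₖ₋₁ + qₖ₋₂ (with p₋₁=1, p₋₂=0, q₋₁=0, q₋₂=1):
  k=0: a=5, p=5, q=1
  k=1: a=1, p=6, q=1
  k=2: a=2, p=17, q=3
  k=3: a=19, p=329, q=58

329/58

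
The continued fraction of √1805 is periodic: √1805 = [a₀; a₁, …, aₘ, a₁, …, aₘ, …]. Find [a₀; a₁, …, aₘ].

[42; 2, 16, 2, 84]

a₀ = ⌊√1805⌋ = 42.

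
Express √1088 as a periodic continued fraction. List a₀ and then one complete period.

[32; 1, 64]

a₀ = ⌊√1088⌋ = 32.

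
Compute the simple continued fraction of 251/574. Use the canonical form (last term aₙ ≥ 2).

251 = 0·574 + 251
574 = 2·251 + 72
251 = 3·72 + 35
72 = 2·35 + 2
35 = 17·2 + 1
2 = 2·1 + 0  (stop)
So 251/574 = [0; 2, 3, 2, 17, 2].

[0; 2, 3, 2, 17, 2]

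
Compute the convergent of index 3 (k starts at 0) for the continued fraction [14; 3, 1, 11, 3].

Using pₖ = aₖpₖ₋₁ + pₖ₋₂, qₖ = aₖqₖ₋₁ + qₖ₋₂ (with p₋₁=1, p₋₂=0, q₋₁=0, q₋₂=1):
  k=0: a=14, p=14, q=1
  k=1: a=3, p=43, q=3
  k=2: a=1, p=57, q=4
  k=3: a=11, p=670, q=47

670/47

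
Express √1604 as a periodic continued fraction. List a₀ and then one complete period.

a₀ = ⌊√1604⌋ = 40.

[40; 20, 80]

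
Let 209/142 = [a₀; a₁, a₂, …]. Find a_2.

8

209 = 1·142 + 67   →  a_0 = 1
142 = 2·67 + 8   →  a_1 = 2
67 = 8·8 + 3   →  a_2 = 8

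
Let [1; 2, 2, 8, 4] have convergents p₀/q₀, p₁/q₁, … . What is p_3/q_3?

59/42

Using pₖ = aₖpₖ₋₁ + pₖ₋₂, qₖ = aₖqₖ₋₁ + qₖ₋₂ (with p₋₁=1, p₋₂=0, q₋₁=0, q₋₂=1):
  k=0: a=1, p=1, q=1
  k=1: a=2, p=3, q=2
  k=2: a=2, p=7, q=5
  k=3: a=8, p=59, q=42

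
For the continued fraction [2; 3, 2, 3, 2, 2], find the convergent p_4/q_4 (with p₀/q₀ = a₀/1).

Using pₖ = aₖpₖ₋₁ + pₖ₋₂, qₖ = aₖqₖ₋₁ + qₖ₋₂ (with p₋₁=1, p₋₂=0, q₋₁=0, q₋₂=1):
  k=0: a=2, p=2, q=1
  k=1: a=3, p=7, q=3
  k=2: a=2, p=16, q=7
  k=3: a=3, p=55, q=24
  k=4: a=2, p=126, q=55

126/55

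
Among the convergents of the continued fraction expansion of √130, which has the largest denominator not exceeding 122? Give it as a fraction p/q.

1277/112

√130 = [11; 2, 2, 22, …] (period length 3).
Convergents:
  p_0/q_0 = 11/1
  p_1/q_1 = 23/2
  p_2/q_2 = 57/5
  p_3/q_3 = 1277/112
  p_4/q_4 = 2611/229
q_3 = 112 ≤ 122 < 229 = q_4, so the answer is 1277/112.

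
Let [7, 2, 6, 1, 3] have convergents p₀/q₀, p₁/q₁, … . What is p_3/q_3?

112/15

Using pₖ = aₖpₖ₋₁ + pₖ₋₂, qₖ = aₖqₖ₋₁ + qₖ₋₂ (with p₋₁=1, p₋₂=0, q₋₁=0, q₋₂=1):
  k=0: a=7, p=7, q=1
  k=1: a=2, p=15, q=2
  k=2: a=6, p=97, q=13
  k=3: a=1, p=112, q=15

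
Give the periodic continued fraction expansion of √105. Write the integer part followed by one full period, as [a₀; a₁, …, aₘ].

a₀ = ⌊√105⌋ = 10.
With m₀=0, d₀=1 and mₖ₊₁ = dₖaₖ − mₖ, dₖ₊₁ = (n − mₖ₊₁²)/dₖ, aₖ₊₁ = ⌊(a₀+mₖ₊₁)/dₖ₊₁⌋:
  k=1: m=10, d=5, a=4
  k=2: m=10, d=1, a=20
d=1 and a=2a₀=20 at k=2, so the next step gives (m, d) = (10, 5) again — its k=1 value — and the period has length 2.

[10; 4, 20]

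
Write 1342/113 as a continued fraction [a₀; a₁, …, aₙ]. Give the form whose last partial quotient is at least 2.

1342 = 11*113 + 99
113 = 1*99 + 14
99 = 7*14 + 1
14 = 14*1 + 0  (stop)
So 1342/113 = [11; 1, 7, 14].

[11; 1, 7, 14]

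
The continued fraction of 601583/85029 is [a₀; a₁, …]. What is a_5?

601583 = 7·85029 + 6380   →  a_0 = 7
85029 = 13·6380 + 2089   →  a_1 = 13
6380 = 3·2089 + 113   →  a_2 = 3
2089 = 18·113 + 55   →  a_3 = 18
113 = 2·55 + 3   →  a_4 = 2
55 = 18·3 + 1   →  a_5 = 18

18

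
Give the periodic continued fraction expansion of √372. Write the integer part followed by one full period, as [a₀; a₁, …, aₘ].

[19; 3, 2, 12, 2, 3, 38]

a₀ = ⌊√372⌋ = 19.
With m₀=0, d₀=1 and mₖ₊₁ = dₖaₖ − mₖ, dₖ₊₁ = (n − mₖ₊₁²)/dₖ, aₖ₊₁ = ⌊(a₀+mₖ₊₁)/dₖ₊₁⌋:
  k=1: m=19, d=11, a=3
  k=2: m=14, d=16, a=2
  k=3: m=18, d=3, a=12
  k=4: m=18, d=16, a=2
  k=5: m=14, d=11, a=3
  k=6: m=19, d=1, a=38
d=1 and a=2a₀=38 at k=6, so the next step gives (m, d) = (19, 11) again — its k=1 value — and the period has length 6.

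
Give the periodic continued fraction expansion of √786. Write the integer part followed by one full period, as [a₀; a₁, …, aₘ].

a₀ = ⌊√786⌋ = 28.
With m₀=0, d₀=1 and mₖ₊₁ = dₖaₖ − mₖ, dₖ₊₁ = (n − mₖ₊₁²)/dₖ, aₖ₊₁ = ⌊(a₀+mₖ₊₁)/dₖ₊₁⌋:
  k=1: m=28, d=2, a=28
  k=2: m=28, d=1, a=56
d=1 and a=2a₀=56 at k=2, so the next step gives (m, d) = (28, 2) again — its k=1 value — and the period has length 2.

[28; 28, 56]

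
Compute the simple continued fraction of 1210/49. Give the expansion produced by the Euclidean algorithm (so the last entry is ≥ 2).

[24; 1, 2, 3, 1, 3]

1210 = 24*49 + 34
49 = 1*34 + 15
34 = 2*15 + 4
15 = 3*4 + 3
4 = 1*3 + 1
3 = 3*1 + 0  (stop)
So 1210/49 = [24; 1, 2, 3, 1, 3].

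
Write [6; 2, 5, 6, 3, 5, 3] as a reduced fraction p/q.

Using pₖ = aₖpₖ₋₁ + pₖ₋₂ and qₖ = aₖqₖ₋₁ + qₖ₋₂:
  k=0: a=6, p=6, q=1
  k=1: a=2, p=13, q=2
  k=2: a=5, p=71, q=11
  k=3: a=6, p=439, q=68
  k=4: a=3, p=1388, q=215
  k=5: a=5, p=7379, q=1143
  k=6: a=3, p=23525, q=3644

23525/3644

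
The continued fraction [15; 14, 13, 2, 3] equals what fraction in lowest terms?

19939/1323

Fold from the inside: start with 3/1.
  2 + 1/3 = 7/3
  13 + 3/7 = 94/7
  14 + 7/94 = 1323/94
  15 + 94/1323 = 19939/1323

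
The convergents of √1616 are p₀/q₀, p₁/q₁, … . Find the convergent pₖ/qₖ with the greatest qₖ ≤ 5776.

80801/2010

√1616 = [40; 5, 80, …] (period length 2).
Convergents:
  p_0/q_0 = 40/1
  p_1/q_1 = 201/5
  p_2/q_2 = 16120/401
  p_3/q_3 = 80801/2010
  p_4/q_4 = 6480200/161201
q_3 = 2010 ≤ 5776 < 161201 = q_4, so the answer is 80801/2010.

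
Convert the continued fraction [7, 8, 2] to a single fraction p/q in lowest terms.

Fold from the inside: start with 2/1.
  8 + 1/2 = 17/2
  7 + 2/17 = 121/17

121/17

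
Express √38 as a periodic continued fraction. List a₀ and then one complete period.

[6; 6, 12]

a₀ = ⌊√38⌋ = 6.
With m₀=0, d₀=1 and mₖ₊₁ = dₖaₖ − mₖ, dₖ₊₁ = (n − mₖ₊₁²)/dₖ, aₖ₊₁ = ⌊(a₀+mₖ₊₁)/dₖ₊₁⌋:
  k=1: m=6, d=2, a=6
  k=2: m=6, d=1, a=12
d=1 and a=2a₀=12 at k=2, so the next step gives (m, d) = (6, 2) again — its k=1 value — and the period has length 2.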